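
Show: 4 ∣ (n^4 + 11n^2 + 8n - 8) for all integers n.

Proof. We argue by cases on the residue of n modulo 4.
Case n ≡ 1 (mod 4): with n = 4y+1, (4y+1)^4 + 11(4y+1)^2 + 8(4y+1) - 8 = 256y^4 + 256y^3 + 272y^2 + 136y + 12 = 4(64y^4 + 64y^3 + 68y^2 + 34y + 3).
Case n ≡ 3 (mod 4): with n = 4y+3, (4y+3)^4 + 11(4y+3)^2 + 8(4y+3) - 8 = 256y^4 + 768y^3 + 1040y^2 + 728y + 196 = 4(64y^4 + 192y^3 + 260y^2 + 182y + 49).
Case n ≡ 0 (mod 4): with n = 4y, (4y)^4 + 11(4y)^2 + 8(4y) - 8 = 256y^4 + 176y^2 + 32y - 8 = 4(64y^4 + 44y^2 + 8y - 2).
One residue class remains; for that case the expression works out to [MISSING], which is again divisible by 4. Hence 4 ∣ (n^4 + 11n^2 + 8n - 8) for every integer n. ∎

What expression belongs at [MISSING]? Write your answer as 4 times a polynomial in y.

Only n ≡ 2 (mod 4) is unaccounted for. Put n = 4y+2:
(4y+2)^4 + 11(4y+2)^2 + 8(4y+2) - 8 expands to 256y^4 + 512y^3 + 560y^2 + 336y + 68,
and factoring out 4 leaves 4(64y^4 + 128y^3 + 140y^2 + 84y + 17).

4(64y^4 + 128y^3 + 140y^2 + 84y + 17)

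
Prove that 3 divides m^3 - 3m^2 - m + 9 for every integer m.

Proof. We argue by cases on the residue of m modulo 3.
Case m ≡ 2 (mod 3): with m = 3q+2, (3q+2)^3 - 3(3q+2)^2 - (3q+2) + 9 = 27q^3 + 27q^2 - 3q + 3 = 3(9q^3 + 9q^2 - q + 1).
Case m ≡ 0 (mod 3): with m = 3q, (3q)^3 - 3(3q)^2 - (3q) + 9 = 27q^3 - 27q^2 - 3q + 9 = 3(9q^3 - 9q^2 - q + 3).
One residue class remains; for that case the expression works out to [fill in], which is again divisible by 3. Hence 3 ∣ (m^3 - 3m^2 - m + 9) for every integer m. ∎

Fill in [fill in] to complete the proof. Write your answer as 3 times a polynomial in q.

The residues treated are {2, 0}, so the missing case is m ≡ 1 (mod 3); write m = 3q+1.
Then (3q+1)^3 - 3(3q+1)^2 - (3q+1) + 9 = 27q^3 - 12q + 6 = 3(9q^3 - 4q + 2).

3(9q^3 - 4q + 2)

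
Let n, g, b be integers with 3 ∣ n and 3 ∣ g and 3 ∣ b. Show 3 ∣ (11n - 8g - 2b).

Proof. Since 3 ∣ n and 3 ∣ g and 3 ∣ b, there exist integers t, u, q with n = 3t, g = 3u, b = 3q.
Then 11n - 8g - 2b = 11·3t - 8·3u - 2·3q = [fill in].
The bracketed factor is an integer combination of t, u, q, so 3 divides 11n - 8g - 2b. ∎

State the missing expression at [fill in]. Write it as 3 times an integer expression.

Pull the common 3 out of every term: 11·3t - 8·3u - 2·3q = 3(-2q + 11t - 8u).
-2q + 11t - 8u is an integer, which exhibits the divisibility.

3(-2q + 11t - 8u)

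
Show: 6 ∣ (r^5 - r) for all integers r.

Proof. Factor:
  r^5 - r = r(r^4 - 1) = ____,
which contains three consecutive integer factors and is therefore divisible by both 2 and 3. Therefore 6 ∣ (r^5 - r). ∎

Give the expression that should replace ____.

(r - 1)r(r + 1)(r^2 + 1)

r^4 - 1 = (r^2 - 1)(r^2 + 1), and r^2 - 1 = (r-1)(r+1).
So r(r^4 - 1) = (r - 1)r(r + 1)(r^2 + 1).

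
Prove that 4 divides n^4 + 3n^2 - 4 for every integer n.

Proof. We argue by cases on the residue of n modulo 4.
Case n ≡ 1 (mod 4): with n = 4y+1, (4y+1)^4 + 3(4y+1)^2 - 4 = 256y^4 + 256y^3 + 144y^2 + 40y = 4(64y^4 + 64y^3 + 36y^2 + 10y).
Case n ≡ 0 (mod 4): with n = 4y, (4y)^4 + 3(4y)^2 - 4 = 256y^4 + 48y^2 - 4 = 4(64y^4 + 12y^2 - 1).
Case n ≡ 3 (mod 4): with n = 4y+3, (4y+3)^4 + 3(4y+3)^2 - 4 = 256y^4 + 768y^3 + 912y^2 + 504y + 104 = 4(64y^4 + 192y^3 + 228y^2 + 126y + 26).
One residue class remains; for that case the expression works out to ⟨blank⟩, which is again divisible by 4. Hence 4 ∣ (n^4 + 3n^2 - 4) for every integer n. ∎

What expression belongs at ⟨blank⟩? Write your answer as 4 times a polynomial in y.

Only n ≡ 2 (mod 4) is unaccounted for. Put n = 4y+2:
(4y+2)^4 + 3(4y+2)^2 - 4 expands to 256y^4 + 512y^3 + 432y^2 + 176y + 24,
and factoring out 4 leaves 4(64y^4 + 128y^3 + 108y^2 + 44y + 6).

4(64y^4 + 128y^3 + 108y^2 + 44y + 6)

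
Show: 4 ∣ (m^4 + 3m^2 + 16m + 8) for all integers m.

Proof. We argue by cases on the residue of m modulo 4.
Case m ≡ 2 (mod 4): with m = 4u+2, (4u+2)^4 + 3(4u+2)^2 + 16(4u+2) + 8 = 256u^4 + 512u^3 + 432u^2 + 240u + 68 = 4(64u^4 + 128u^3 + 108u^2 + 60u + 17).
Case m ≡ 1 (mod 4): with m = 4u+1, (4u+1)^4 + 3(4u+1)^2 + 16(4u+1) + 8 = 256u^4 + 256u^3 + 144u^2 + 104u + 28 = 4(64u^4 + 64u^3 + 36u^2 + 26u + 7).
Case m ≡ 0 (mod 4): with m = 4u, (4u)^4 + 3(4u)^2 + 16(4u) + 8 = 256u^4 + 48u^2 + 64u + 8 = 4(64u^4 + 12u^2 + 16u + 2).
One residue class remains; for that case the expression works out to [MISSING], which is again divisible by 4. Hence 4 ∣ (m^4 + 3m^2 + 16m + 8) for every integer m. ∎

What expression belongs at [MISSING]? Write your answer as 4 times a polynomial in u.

4(64u^4 + 192u^3 + 228u^2 + 142u + 41)

Only m ≡ 3 (mod 4) is unaccounted for. Put m = 4u+3:
(4u+3)^4 + 3(4u+3)^2 + 16(4u+3) + 8 expands to 256u^4 + 768u^3 + 912u^2 + 568u + 164,
and factoring out 4 leaves 4(64u^4 + 192u^3 + 228u^2 + 142u + 41).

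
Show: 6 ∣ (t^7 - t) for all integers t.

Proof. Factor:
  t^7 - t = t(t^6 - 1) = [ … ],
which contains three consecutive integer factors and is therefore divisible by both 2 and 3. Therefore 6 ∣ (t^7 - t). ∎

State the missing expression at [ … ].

(t - 1)t(t + 1)(t^4 + t^2 + 1)

t^6 - 1 = (t^2 - 1)(t^4 + t^2 + 1), and t^2 - 1 = (t-1)(t+1).
So t(t^6 - 1) = (t - 1)t(t + 1)(t^4 + t^2 + 1).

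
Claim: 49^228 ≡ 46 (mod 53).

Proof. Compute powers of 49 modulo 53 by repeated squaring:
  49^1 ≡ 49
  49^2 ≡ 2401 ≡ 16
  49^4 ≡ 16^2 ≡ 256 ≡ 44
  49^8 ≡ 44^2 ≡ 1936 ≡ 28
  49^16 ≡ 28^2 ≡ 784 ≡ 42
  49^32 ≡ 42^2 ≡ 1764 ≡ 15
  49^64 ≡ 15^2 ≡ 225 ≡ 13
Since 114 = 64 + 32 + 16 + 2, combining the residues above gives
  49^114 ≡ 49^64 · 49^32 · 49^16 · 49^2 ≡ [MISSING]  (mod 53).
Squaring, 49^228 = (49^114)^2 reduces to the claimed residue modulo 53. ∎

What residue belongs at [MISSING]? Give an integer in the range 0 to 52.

49^64 · 49^32 · 49^16 · 49^2 ≡ 13 · 15 · 42 · 16 = 131040.
131040 mod 53 = 24, so 49^114 ≡ 24 (mod 53).

24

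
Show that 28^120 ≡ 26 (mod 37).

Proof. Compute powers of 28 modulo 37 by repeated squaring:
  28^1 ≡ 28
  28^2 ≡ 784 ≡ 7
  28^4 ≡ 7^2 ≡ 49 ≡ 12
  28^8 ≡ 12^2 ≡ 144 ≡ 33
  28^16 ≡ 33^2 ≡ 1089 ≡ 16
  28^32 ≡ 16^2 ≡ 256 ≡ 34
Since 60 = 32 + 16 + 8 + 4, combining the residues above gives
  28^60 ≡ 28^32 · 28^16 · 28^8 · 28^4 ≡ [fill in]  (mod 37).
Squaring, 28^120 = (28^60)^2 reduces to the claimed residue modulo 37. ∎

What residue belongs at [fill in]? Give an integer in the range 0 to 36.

10

Multiply the listed residues: 34 · 16 · 33 · 12 = 544 → 17952 → 215424.
Reducing modulo 37: 215424 = 5822·37 + 10, so 28^60 ≡ 10.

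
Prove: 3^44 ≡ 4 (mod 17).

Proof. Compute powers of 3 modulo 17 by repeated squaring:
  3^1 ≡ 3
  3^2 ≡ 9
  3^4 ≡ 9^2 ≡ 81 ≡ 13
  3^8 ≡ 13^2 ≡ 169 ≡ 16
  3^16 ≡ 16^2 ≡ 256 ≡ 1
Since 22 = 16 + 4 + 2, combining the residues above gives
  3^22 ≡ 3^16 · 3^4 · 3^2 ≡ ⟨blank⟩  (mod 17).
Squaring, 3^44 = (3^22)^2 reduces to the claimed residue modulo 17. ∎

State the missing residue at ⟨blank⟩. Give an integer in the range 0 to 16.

15

3^16 · 3^4 · 3^2 ≡ 1 · 13 · 9 = 117.
117 mod 17 = 15, so 3^22 ≡ 15 (mod 17).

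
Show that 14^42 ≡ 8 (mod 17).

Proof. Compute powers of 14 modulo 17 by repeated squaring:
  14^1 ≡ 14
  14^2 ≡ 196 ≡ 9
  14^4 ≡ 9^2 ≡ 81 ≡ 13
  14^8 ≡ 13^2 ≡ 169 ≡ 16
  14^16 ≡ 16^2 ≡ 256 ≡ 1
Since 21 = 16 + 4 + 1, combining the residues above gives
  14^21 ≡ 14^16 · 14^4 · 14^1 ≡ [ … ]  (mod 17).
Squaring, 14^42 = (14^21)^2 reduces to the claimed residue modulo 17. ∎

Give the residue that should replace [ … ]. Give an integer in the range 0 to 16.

Multiply the listed residues: 1 · 13 · 14 = 13 → 182.
Reducing modulo 17: 182 = 10·17 + 12, so 14^21 ≡ 12.

12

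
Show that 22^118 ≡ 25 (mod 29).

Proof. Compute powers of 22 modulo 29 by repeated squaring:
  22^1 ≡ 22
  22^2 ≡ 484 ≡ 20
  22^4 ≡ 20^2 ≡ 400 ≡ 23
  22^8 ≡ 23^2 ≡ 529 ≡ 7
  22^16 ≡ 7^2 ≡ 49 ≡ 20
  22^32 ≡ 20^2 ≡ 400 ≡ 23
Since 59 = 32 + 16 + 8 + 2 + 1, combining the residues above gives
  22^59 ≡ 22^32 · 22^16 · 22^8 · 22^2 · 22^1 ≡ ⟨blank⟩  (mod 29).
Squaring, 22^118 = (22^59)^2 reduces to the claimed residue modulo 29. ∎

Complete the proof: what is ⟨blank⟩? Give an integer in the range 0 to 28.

5

22^32 · 22^16 · 22^8 · 22^2 · 22^1 ≡ 23 · 20 · 7 · 20 · 22 = 1416800.
1416800 mod 29 = 5, so 22^59 ≡ 5 (mod 29).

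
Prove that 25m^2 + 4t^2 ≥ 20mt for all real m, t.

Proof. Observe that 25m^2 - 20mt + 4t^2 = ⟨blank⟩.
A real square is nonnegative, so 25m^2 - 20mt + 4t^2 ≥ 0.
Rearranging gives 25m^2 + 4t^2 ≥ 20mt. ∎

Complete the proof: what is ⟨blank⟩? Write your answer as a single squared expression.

The leading and trailing coefficients are 5^2 and 2^2, and 20 = 2·5·2, so the trinomial is (5m - 2t)^2.
Hence 25m^2 - 20mt + 4t^2 ≥ 0.

(5m - 2t)^2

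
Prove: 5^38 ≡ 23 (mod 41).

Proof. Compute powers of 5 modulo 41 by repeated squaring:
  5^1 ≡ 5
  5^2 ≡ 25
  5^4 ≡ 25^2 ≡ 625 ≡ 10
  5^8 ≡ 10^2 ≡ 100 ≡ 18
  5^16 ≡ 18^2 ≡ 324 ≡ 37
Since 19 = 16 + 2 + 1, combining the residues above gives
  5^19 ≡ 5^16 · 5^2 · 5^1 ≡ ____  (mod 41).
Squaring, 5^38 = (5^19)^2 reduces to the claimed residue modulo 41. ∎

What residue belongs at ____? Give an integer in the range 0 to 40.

33

5^16 · 5^2 · 5^1 ≡ 37 · 25 · 5 = 4625.
4625 mod 41 = 33, so 5^19 ≡ 33 (mod 41).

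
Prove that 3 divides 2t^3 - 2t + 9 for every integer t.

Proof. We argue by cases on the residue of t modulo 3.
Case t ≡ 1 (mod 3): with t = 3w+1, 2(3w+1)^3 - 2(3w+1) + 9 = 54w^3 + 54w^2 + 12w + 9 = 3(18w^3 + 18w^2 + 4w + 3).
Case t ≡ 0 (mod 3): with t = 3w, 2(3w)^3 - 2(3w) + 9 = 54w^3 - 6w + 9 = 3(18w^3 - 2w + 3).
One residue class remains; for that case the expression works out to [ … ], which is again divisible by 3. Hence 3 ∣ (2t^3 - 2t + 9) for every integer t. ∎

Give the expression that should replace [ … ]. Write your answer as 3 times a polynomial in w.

3(18w^3 + 36w^2 + 22w + 7)

The residues treated are {1, 0}, so the missing case is t ≡ 2 (mod 3); write t = 3w+2.
Then 2(3w+2)^3 - 2(3w+2) + 9 = 54w^3 + 108w^2 + 66w + 21 = 3(18w^3 + 36w^2 + 22w + 7).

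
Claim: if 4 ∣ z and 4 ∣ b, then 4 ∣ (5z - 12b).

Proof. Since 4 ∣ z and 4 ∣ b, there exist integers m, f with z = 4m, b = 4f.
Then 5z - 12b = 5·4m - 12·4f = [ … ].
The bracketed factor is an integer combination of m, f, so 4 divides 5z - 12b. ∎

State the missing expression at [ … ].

4(-12f + 5m)

Each term has a factor of 4: 5·4m - 12·4f = 4·(-12f + 5m).
Since -12f + 5m is an integer, 4 ∣ (5z - 12b).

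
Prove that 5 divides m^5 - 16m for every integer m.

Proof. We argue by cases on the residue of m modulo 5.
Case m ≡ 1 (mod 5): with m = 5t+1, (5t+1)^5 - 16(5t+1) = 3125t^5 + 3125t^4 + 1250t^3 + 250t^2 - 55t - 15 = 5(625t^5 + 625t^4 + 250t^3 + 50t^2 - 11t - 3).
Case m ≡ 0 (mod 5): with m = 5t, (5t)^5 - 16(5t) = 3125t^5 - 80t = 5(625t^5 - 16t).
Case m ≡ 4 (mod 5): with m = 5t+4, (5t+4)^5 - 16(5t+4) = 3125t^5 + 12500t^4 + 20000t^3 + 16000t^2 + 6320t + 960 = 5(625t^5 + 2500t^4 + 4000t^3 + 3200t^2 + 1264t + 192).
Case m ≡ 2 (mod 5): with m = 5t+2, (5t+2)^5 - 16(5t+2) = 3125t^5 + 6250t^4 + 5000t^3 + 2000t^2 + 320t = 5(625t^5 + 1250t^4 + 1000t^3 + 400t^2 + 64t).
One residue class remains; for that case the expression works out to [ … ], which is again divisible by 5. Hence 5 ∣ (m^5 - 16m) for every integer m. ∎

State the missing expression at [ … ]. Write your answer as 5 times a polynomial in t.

Only m ≡ 3 (mod 5) is unaccounted for. Put m = 5t+3:
(5t+3)^5 - 16(5t+3) expands to 3125t^5 + 9375t^4 + 11250t^3 + 6750t^2 + 1945t + 195,
and factoring out 5 leaves 5(625t^5 + 1875t^4 + 2250t^3 + 1350t^2 + 389t + 39).

5(625t^5 + 1875t^4 + 2250t^3 + 1350t^2 + 389t + 39)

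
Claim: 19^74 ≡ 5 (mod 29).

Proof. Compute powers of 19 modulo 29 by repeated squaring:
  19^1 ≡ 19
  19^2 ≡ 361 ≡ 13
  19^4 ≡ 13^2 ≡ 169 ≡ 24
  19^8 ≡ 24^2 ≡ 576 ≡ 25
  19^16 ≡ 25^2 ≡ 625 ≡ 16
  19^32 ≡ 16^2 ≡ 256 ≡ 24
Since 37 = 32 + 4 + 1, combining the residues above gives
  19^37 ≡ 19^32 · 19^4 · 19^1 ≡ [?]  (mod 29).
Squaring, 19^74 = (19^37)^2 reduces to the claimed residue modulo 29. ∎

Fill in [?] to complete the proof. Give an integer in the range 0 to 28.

11

19^32 · 19^4 · 19^1 ≡ 24 · 24 · 19 = 10944.
10944 mod 29 = 11, so 19^37 ≡ 11 (mod 29).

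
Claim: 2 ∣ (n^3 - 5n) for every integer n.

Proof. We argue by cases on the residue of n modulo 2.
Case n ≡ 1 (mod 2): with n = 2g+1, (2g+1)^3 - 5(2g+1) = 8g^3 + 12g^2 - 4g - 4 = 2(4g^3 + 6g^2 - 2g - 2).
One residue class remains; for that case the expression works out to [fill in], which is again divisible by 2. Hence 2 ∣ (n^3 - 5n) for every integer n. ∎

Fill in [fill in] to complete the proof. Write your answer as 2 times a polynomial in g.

2(4g^3 - 5g)

Only n ≡ 0 (mod 2) is unaccounted for. Put n = 2g:
(2g)^3 - 5(2g) expands to 8g^3 - 10g,
and factoring out 2 leaves 2(4g^3 - 5g).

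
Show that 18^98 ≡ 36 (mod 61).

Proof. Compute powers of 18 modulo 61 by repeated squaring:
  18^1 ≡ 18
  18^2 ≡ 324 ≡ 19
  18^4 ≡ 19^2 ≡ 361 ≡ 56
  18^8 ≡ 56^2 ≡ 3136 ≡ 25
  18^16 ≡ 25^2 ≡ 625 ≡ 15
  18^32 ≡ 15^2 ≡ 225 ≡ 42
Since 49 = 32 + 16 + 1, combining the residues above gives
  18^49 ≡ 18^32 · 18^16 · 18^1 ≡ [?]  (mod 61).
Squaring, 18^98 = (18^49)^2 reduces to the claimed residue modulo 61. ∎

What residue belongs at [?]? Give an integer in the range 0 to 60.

55

18^32 · 18^16 · 18^1 ≡ 42 · 15 · 18 = 11340.
11340 mod 61 = 55, so 18^49 ≡ 55 (mod 61).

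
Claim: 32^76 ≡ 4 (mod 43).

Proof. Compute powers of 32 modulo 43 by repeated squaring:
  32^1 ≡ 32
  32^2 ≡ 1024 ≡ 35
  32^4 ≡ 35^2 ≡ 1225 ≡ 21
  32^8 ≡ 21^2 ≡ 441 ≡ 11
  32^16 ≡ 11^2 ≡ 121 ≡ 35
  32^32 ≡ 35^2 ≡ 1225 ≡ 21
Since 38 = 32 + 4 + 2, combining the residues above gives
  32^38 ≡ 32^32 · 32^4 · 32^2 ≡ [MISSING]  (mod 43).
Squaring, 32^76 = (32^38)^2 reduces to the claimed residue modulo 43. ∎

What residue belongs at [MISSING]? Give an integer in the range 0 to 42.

32^32 · 32^4 · 32^2 ≡ 21 · 21 · 35 = 15435.
15435 mod 43 = 41, so 32^38 ≡ 41 (mod 43).

41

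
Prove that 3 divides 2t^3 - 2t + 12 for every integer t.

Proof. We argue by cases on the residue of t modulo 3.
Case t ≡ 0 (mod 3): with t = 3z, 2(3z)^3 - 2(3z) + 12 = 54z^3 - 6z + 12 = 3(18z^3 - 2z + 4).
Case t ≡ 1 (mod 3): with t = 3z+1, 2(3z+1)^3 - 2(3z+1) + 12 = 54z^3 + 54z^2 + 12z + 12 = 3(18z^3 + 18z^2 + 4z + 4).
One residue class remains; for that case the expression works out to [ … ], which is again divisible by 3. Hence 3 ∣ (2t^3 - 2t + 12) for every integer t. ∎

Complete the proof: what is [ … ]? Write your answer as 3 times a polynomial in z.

3(18z^3 + 36z^2 + 22z + 8)

Only t ≡ 2 (mod 3) is unaccounted for. Put t = 3z+2:
2(3z+2)^3 - 2(3z+2) + 12 expands to 54z^3 + 108z^2 + 66z + 24,
and factoring out 3 leaves 3(18z^3 + 36z^2 + 22z + 8).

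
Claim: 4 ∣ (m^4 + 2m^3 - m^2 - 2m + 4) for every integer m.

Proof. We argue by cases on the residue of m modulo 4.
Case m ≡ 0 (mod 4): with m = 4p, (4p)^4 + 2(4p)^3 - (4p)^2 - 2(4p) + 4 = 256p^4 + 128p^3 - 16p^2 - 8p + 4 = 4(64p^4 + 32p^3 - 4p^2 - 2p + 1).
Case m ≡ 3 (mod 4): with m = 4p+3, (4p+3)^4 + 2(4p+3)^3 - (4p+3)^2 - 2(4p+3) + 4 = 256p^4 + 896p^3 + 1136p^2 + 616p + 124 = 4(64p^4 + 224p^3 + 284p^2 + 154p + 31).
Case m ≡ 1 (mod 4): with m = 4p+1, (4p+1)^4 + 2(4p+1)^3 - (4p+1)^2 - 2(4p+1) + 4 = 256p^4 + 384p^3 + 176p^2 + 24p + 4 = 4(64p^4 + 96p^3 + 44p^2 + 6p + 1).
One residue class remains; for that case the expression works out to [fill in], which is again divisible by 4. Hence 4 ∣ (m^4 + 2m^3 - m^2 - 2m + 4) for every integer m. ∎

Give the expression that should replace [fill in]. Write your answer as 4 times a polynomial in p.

Only m ≡ 2 (mod 4) is unaccounted for. Put m = 4p+2:
(4p+2)^4 + 2(4p+2)^3 - (4p+2)^2 - 2(4p+2) + 4 expands to 256p^4 + 640p^3 + 560p^2 + 200p + 28,
and factoring out 4 leaves 4(64p^4 + 160p^3 + 140p^2 + 50p + 7).

4(64p^4 + 160p^3 + 140p^2 + 50p + 7)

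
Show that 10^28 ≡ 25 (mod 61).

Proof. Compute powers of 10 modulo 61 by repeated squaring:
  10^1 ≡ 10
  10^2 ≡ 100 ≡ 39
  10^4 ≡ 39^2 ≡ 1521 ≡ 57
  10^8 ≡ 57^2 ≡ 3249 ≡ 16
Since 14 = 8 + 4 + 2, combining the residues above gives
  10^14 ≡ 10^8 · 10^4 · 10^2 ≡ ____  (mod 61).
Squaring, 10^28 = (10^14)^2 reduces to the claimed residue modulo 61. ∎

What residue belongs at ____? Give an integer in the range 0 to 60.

5

10^8 · 10^4 · 10^2 ≡ 16 · 57 · 39 = 35568.
35568 mod 61 = 5, so 10^14 ≡ 5 (mod 61).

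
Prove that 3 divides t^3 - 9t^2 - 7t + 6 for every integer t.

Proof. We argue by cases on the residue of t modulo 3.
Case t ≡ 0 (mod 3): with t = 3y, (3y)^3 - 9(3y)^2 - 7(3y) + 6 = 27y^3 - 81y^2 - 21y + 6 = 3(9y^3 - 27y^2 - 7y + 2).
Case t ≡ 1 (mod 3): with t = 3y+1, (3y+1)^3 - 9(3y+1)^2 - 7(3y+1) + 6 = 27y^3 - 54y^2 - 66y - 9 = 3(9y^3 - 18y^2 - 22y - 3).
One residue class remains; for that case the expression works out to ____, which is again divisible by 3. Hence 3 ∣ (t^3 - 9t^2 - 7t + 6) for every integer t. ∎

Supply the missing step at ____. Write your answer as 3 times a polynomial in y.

Only t ≡ 2 (mod 3) is unaccounted for. Put t = 3y+2:
(3y+2)^3 - 9(3y+2)^2 - 7(3y+2) + 6 expands to 27y^3 - 27y^2 - 93y - 36,
and factoring out 3 leaves 3(9y^3 - 9y^2 - 31y - 12).

3(9y^3 - 9y^2 - 31y - 12)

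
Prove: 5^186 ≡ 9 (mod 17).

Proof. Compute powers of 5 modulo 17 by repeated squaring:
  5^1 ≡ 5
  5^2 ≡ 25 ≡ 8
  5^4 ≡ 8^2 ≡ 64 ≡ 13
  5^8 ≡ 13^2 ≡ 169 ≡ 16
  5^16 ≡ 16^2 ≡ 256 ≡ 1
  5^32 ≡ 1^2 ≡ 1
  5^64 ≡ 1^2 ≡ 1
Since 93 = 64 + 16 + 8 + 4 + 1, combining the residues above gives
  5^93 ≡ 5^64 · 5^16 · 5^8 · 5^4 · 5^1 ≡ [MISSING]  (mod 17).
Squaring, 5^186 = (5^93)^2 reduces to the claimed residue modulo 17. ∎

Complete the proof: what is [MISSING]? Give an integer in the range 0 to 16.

3

Multiply the listed residues: 1 · 1 · 16 · 13 · 5 = 1 → 16 → 208 → 1040.
Reducing modulo 17: 1040 = 61·17 + 3, so 5^93 ≡ 3.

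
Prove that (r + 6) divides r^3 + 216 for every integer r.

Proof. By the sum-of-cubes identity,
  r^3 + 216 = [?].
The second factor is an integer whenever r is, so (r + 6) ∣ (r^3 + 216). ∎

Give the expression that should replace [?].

(r + 6)(r^2 - 6r + 36)

a^3 + b^3 = (a + b)(a^2 - ab + b^2). With a = r, b = 6:
r^3 + 216 = (r + 6)(r^2 - 6r + 36).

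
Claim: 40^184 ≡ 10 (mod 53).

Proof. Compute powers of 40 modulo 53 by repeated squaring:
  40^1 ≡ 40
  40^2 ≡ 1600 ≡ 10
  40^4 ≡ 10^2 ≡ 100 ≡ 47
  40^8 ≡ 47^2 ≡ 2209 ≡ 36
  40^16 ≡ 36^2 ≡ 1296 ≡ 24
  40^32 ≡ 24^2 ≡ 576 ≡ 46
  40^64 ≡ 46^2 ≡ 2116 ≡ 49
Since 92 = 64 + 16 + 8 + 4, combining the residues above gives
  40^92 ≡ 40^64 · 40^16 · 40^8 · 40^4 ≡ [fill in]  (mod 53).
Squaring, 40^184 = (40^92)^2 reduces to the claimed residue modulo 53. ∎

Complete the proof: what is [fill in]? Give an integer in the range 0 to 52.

13

40^64 · 40^16 · 40^8 · 40^4 ≡ 49 · 24 · 36 · 47 = 1989792.
1989792 mod 53 = 13, so 40^92 ≡ 13 (mod 53).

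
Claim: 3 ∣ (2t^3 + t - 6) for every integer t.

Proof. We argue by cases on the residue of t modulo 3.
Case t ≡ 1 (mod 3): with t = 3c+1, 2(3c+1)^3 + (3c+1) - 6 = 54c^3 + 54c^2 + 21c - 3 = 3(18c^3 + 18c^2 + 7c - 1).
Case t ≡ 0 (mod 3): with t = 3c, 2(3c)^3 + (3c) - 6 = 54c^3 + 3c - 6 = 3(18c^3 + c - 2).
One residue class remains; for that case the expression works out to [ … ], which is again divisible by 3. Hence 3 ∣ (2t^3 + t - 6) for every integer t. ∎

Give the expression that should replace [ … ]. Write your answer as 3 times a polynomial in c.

3(18c^3 + 36c^2 + 25c + 4)

The residues treated are {1, 0}, so the missing case is t ≡ 2 (mod 3); write t = 3c+2.
Then 2(3c+2)^3 + (3c+2) - 6 = 54c^3 + 108c^2 + 75c + 12 = 3(18c^3 + 36c^2 + 25c + 4).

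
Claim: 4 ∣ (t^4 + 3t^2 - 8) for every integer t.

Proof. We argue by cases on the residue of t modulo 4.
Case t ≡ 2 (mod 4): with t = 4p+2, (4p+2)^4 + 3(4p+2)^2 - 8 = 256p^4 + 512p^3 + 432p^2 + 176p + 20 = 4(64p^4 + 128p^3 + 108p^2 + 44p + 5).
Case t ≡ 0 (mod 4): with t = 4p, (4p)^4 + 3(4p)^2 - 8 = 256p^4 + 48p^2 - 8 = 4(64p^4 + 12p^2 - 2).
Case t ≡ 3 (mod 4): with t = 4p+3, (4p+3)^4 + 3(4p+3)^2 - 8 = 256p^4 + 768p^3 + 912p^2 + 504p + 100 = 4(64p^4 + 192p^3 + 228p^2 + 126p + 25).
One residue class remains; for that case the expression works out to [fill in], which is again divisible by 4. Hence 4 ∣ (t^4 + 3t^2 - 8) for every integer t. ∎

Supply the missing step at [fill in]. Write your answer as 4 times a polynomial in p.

4(64p^4 + 64p^3 + 36p^2 + 10p - 1)

Only t ≡ 1 (mod 4) is unaccounted for. Put t = 4p+1:
(4p+1)^4 + 3(4p+1)^2 - 8 expands to 256p^4 + 256p^3 + 144p^2 + 40p - 4,
and factoring out 4 leaves 4(64p^4 + 64p^3 + 36p^2 + 10p - 1).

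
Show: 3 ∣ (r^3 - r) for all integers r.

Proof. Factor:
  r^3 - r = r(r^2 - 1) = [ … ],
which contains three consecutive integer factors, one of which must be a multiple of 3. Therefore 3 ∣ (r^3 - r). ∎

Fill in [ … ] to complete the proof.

r(r^2 - 1) = r(r - 1)(r + 1) = (r - 1)r(r + 1).
These three factors are consecutive integers, so their product is divisible by 3.

(r - 1)r(r + 1)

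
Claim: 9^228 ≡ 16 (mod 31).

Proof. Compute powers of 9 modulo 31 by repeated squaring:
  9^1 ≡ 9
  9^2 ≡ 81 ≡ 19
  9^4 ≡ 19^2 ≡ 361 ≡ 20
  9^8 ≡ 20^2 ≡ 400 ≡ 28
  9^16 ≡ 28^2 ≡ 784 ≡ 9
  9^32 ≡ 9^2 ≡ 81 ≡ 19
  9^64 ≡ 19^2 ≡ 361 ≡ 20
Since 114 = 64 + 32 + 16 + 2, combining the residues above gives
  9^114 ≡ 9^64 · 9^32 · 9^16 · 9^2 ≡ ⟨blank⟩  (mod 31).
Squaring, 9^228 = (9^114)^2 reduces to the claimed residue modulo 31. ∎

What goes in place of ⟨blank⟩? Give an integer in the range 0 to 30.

4

9^64 · 9^32 · 9^16 · 9^2 ≡ 20 · 19 · 9 · 19 = 64980.
64980 mod 31 = 4, so 9^114 ≡ 4 (mod 31).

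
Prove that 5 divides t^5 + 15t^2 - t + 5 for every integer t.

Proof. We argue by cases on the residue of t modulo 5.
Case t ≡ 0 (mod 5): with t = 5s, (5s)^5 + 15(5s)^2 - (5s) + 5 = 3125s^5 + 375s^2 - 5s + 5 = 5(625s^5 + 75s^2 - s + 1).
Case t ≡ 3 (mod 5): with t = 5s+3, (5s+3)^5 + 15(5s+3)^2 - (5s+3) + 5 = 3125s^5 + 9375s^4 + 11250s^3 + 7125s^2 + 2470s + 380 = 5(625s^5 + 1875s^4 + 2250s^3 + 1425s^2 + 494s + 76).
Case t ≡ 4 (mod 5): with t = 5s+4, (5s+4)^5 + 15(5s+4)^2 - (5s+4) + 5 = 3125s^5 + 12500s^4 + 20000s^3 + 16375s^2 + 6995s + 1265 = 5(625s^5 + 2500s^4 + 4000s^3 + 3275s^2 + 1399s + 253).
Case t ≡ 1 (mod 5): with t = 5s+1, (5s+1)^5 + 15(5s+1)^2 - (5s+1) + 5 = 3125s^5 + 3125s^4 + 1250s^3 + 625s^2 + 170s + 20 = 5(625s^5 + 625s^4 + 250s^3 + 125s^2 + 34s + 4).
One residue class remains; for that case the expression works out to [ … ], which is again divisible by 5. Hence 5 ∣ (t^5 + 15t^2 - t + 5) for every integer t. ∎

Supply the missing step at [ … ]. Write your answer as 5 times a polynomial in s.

Only t ≡ 2 (mod 5) is unaccounted for. Put t = 5s+2:
(5s+2)^5 + 15(5s+2)^2 - (5s+2) + 5 expands to 3125s^5 + 6250s^4 + 5000s^3 + 2375s^2 + 695s + 95,
and factoring out 5 leaves 5(625s^5 + 1250s^4 + 1000s^3 + 475s^2 + 139s + 19).

5(625s^5 + 1250s^4 + 1000s^3 + 475s^2 + 139s + 19)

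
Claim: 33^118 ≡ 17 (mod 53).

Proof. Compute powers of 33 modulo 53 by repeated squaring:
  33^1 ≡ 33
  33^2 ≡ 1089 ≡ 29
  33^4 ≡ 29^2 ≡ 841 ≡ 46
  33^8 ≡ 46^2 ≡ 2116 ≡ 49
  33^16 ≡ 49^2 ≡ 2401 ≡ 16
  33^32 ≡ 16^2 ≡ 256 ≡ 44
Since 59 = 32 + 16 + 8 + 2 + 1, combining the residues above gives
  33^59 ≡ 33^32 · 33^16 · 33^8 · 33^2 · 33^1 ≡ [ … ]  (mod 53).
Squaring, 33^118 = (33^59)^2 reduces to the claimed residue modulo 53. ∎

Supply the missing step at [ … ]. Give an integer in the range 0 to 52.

32

Multiply the listed residues: 44 · 16 · 49 · 29 · 33 = 704 → 34496 → 1000384 → 33012672.
Reducing modulo 53: 33012672 = 622880·53 + 32, so 33^59 ≡ 32.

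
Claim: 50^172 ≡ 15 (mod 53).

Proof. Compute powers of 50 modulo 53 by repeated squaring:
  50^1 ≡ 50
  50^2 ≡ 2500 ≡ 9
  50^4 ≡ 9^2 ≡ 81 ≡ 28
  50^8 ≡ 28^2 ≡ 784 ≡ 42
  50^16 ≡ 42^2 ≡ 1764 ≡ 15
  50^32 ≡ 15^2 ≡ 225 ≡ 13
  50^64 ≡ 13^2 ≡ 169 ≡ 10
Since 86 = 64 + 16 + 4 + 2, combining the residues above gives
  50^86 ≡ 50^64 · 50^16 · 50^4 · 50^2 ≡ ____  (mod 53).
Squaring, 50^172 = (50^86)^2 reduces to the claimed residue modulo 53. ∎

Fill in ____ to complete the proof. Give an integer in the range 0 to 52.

50^64 · 50^16 · 50^4 · 50^2 ≡ 10 · 15 · 28 · 9 = 37800.
37800 mod 53 = 11, so 50^86 ≡ 11 (mod 53).

11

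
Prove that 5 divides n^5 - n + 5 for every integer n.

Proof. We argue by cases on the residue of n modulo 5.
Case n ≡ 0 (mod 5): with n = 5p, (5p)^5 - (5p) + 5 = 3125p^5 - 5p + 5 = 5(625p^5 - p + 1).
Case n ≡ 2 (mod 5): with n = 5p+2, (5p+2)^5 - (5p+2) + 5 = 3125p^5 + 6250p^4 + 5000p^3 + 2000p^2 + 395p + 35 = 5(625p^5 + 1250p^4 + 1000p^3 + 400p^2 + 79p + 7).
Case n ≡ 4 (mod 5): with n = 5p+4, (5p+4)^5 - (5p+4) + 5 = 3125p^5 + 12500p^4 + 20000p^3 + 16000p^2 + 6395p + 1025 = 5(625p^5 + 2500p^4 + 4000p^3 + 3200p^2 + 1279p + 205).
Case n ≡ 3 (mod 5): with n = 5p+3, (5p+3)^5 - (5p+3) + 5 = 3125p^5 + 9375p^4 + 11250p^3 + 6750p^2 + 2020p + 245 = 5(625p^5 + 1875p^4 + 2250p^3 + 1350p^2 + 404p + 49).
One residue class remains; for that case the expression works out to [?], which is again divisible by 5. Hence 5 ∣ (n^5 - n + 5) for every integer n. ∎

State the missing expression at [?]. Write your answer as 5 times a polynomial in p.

Only n ≡ 1 (mod 5) is unaccounted for. Put n = 5p+1:
(5p+1)^5 - (5p+1) + 5 expands to 3125p^5 + 3125p^4 + 1250p^3 + 250p^2 + 20p + 5,
and factoring out 5 leaves 5(625p^5 + 625p^4 + 250p^3 + 50p^2 + 4p + 1).

5(625p^5 + 625p^4 + 250p^3 + 50p^2 + 4p + 1)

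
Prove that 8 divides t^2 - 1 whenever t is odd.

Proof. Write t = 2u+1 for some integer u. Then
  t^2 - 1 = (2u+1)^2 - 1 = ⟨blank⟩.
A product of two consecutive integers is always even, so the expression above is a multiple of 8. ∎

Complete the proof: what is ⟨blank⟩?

4u(u + 1)

(2u+1)^2 - 1 = 4u^2 + 4u + 1 - 1 = 4u^2 + 4u = 4u(u+1).
Since u and u+1 are consecutive, u(u+1) is even, and 4·(even) is a multiple of 8.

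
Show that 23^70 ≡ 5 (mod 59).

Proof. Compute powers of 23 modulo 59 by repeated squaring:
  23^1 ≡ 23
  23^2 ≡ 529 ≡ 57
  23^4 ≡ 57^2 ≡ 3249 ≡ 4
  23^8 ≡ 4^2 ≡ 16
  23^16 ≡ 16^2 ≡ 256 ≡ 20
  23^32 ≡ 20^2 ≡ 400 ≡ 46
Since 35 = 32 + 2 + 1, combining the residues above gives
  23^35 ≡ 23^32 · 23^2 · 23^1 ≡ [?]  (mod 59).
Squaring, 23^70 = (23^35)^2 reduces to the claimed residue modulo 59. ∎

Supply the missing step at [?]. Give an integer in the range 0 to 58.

8

23^32 · 23^2 · 23^1 ≡ 46 · 57 · 23 = 60306.
60306 mod 59 = 8, so 23^35 ≡ 8 (mod 59).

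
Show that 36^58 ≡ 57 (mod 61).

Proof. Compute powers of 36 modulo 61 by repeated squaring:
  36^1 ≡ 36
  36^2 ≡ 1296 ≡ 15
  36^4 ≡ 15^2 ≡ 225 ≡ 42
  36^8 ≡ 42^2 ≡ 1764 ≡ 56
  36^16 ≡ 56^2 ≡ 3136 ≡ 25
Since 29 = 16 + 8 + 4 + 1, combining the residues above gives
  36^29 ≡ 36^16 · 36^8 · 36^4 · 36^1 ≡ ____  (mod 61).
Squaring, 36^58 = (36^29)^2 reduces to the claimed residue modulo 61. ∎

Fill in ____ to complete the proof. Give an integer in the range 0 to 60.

39

36^16 · 36^8 · 36^4 · 36^1 ≡ 25 · 56 · 42 · 36 = 2116800.
2116800 mod 61 = 39, so 36^29 ≡ 39 (mod 61).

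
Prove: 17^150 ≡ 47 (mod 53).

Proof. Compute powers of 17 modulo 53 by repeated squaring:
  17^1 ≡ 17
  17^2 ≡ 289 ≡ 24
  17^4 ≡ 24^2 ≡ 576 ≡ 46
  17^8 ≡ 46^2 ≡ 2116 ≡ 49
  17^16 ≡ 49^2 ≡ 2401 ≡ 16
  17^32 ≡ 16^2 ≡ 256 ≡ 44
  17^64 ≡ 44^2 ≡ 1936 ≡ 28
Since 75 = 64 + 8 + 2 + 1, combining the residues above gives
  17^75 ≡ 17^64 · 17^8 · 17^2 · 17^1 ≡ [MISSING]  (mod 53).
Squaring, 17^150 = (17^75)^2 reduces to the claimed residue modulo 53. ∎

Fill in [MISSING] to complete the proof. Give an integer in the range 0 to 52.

43

17^64 · 17^8 · 17^2 · 17^1 ≡ 28 · 49 · 24 · 17 = 559776.
559776 mod 53 = 43, so 17^75 ≡ 43 (mod 53).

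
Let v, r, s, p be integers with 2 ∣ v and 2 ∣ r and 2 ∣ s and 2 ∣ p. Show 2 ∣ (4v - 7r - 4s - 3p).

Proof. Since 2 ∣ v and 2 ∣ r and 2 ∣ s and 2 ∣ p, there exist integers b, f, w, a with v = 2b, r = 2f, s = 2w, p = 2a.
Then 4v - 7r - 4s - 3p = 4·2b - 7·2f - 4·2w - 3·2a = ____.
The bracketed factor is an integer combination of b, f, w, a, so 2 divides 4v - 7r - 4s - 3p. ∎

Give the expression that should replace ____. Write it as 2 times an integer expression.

Each term has a factor of 2: 4·2b - 7·2f - 4·2w - 3·2a = 2·(-3a + 4b - 7f - 4w).
Since -3a + 4b - 7f - 4w is an integer, 2 ∣ (4v - 7r - 4s - 3p).

2(-3a + 4b - 7f - 4w)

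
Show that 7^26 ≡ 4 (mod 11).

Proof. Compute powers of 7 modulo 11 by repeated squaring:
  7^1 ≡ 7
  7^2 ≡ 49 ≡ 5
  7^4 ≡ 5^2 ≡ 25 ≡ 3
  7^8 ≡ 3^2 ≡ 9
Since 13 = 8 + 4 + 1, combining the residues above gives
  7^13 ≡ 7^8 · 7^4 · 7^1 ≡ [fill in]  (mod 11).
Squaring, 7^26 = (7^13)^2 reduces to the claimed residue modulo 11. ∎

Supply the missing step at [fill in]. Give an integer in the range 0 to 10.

2

Multiply the listed residues: 9 · 3 · 7 = 27 → 189.
Reducing modulo 11: 189 = 17·11 + 2, so 7^13 ≡ 2.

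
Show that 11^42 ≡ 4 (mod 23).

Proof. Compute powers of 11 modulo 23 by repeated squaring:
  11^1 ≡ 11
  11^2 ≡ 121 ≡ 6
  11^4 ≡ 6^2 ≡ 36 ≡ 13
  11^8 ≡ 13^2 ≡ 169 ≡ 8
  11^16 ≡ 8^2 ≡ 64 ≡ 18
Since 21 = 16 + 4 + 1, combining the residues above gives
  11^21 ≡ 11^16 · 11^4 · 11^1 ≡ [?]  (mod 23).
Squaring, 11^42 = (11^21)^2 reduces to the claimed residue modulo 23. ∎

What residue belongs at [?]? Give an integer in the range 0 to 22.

11^16 · 11^4 · 11^1 ≡ 18 · 13 · 11 = 2574.
2574 mod 23 = 21, so 11^21 ≡ 21 (mod 23).

21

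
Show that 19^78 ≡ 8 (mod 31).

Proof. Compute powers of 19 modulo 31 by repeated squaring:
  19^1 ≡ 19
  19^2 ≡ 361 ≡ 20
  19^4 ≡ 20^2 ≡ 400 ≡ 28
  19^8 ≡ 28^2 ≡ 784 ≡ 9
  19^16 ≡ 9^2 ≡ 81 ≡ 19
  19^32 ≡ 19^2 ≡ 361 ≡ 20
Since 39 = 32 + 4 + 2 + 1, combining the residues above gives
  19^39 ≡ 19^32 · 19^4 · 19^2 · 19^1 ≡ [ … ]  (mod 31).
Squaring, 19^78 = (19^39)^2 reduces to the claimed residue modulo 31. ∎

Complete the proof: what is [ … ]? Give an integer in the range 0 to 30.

19^32 · 19^4 · 19^2 · 19^1 ≡ 20 · 28 · 20 · 19 = 212800.
212800 mod 31 = 16, so 19^39 ≡ 16 (mod 31).

16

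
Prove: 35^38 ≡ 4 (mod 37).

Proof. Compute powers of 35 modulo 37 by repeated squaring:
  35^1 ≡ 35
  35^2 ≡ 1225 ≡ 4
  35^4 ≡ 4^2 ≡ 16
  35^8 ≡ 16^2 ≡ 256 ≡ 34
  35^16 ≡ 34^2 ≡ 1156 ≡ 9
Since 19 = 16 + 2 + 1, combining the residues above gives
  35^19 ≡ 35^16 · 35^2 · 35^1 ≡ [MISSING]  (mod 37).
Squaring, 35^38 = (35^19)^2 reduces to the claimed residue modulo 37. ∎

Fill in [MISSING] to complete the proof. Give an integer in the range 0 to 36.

2

35^16 · 35^2 · 35^1 ≡ 9 · 4 · 35 = 1260.
1260 mod 37 = 2, so 35^19 ≡ 2 (mod 37).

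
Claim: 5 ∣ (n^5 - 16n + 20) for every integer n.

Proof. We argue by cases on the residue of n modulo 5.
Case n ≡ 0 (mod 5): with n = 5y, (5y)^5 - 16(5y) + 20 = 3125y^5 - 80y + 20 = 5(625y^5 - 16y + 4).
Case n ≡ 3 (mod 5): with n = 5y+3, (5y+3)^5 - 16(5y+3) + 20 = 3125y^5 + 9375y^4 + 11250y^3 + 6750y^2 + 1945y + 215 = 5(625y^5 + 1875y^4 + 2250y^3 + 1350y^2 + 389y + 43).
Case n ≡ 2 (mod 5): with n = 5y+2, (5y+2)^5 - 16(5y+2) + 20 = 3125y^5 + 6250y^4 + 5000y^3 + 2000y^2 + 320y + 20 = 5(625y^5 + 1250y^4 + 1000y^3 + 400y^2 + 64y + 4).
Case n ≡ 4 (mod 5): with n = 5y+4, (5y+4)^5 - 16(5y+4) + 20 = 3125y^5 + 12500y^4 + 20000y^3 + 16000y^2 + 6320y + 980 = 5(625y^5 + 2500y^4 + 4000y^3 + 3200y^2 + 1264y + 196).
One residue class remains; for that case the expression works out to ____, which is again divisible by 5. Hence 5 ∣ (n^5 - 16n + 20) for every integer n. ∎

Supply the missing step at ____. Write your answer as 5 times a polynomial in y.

Only n ≡ 1 (mod 5) is unaccounted for. Put n = 5y+1:
(5y+1)^5 - 16(5y+1) + 20 expands to 3125y^5 + 3125y^4 + 1250y^3 + 250y^2 - 55y + 5,
and factoring out 5 leaves 5(625y^5 + 625y^4 + 250y^3 + 50y^2 - 11y + 1).

5(625y^5 + 625y^4 + 250y^3 + 50y^2 - 11y + 1)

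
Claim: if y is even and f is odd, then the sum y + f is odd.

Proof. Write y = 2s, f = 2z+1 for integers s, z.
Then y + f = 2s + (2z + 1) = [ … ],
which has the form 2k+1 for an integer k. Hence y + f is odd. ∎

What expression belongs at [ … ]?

2s + (2z + 1) = 2s + 2z + 1
= 2(s + z) + 1.
Since s + z is an integer, the sum is of the form 2k+1 for an integer k.

2(s + z) + 1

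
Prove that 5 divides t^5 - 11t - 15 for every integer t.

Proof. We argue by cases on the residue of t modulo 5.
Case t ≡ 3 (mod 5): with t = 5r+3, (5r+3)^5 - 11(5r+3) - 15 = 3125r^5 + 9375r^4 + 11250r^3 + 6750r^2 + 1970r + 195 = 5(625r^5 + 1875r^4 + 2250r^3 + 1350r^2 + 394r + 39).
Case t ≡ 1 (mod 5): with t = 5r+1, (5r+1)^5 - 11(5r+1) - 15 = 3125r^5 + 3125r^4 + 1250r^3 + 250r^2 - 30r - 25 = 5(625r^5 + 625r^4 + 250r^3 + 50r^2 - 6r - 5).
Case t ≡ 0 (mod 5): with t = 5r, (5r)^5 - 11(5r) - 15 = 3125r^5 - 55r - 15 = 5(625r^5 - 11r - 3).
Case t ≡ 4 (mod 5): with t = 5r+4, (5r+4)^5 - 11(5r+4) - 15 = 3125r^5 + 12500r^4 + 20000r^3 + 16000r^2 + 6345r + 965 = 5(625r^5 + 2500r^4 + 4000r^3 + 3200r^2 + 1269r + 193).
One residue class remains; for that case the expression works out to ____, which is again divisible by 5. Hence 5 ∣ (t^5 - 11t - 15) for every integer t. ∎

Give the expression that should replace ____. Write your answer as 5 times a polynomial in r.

5(625r^5 + 1250r^4 + 1000r^3 + 400r^2 + 69r - 1)

Only t ≡ 2 (mod 5) is unaccounted for. Put t = 5r+2:
(5r+2)^5 - 11(5r+2) - 15 expands to 3125r^5 + 6250r^4 + 5000r^3 + 2000r^2 + 345r - 5,
and factoring out 5 leaves 5(625r^5 + 1250r^4 + 1000r^3 + 400r^2 + 69r - 1).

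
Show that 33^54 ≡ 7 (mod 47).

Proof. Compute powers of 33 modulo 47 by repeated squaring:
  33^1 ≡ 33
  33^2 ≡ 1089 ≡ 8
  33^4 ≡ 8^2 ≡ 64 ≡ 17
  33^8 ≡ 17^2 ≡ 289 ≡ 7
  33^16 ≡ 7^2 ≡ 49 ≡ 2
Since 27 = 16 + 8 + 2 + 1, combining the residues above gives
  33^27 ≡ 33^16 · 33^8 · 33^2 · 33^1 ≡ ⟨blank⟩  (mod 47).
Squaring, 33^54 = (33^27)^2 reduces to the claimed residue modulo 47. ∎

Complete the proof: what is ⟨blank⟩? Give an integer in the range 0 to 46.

Multiply the listed residues: 2 · 7 · 8 · 33 = 14 → 112 → 3696.
Reducing modulo 47: 3696 = 78·47 + 30, so 33^27 ≡ 30.

30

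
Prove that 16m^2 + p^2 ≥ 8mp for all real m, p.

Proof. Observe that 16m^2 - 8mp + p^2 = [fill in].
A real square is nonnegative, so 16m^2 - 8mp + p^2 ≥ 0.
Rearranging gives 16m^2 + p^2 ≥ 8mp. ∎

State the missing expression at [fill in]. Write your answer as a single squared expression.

16m^2 - 8mp + p^2 is a perfect-square trinomial: the outer terms are (4m)^2 and (p)^2, and the cross term is -2·4m·p.
So 16m^2 - 8mp + p^2 = (4m - p)^2 ≥ 0.

(4m - p)^2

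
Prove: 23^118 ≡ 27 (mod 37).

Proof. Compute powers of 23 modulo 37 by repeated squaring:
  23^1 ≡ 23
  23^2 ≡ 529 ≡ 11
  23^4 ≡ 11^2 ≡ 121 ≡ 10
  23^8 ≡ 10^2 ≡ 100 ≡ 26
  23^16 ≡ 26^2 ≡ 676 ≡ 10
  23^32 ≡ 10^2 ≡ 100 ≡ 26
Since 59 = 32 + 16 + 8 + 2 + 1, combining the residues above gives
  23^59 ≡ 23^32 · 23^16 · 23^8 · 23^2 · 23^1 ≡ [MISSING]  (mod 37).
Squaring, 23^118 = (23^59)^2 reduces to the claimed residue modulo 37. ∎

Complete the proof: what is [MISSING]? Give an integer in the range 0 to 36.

29

23^32 · 23^16 · 23^8 · 23^2 · 23^1 ≡ 26 · 10 · 26 · 11 · 23 = 1710280.
1710280 mod 37 = 29, so 23^59 ≡ 29 (mod 37).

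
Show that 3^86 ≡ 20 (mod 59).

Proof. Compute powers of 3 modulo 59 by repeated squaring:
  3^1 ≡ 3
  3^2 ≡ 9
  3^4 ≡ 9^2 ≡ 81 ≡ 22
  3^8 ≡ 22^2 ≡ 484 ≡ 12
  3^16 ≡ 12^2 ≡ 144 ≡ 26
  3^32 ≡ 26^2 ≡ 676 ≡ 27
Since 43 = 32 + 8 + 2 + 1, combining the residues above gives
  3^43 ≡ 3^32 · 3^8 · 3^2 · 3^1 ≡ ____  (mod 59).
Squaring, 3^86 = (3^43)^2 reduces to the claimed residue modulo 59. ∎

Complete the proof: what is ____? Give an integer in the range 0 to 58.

16

Multiply the listed residues: 27 · 12 · 9 · 3 = 324 → 2916 → 8748.
Reducing modulo 59: 8748 = 148·59 + 16, so 3^43 ≡ 16.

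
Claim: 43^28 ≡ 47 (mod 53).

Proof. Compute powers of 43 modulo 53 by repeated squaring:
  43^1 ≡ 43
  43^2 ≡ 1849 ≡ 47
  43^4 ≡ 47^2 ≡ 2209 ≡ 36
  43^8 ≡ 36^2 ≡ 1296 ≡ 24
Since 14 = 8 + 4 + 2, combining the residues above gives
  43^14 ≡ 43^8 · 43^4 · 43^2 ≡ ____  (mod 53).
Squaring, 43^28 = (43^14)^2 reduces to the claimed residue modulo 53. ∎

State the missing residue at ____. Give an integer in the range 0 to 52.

Multiply the listed residues: 24 · 36 · 47 = 864 → 40608.
Reducing modulo 53: 40608 = 766·53 + 10, so 43^14 ≡ 10.

10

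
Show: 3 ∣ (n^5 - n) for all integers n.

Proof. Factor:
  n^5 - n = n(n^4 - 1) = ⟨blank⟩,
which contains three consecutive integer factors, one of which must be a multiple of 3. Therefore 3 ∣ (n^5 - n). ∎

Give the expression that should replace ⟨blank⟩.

(n - 1)n(n + 1)(n^2 + 1)

n^4 - 1 = (n^2 - 1)(n^2 + 1), and n^2 - 1 = (n-1)(n+1).
So n(n^4 - 1) = (n - 1)n(n + 1)(n^2 + 1).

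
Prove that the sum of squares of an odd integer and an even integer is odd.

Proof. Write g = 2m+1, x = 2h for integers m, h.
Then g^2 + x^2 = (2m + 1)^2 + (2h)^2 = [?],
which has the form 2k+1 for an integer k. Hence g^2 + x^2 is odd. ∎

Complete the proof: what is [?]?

Expanding: (2m + 1)^2 + (2h)^2 = 4h^2 + 4m^2 + 4m + 1.
Every term except the constant is even, so this is 2(2h^2 + 2m^2 + 2m) + 1,
and 2h^2 + 2m^2 + 2m ∈ ℤ gives the required form.

2(2h^2 + 2m^2 + 2m) + 1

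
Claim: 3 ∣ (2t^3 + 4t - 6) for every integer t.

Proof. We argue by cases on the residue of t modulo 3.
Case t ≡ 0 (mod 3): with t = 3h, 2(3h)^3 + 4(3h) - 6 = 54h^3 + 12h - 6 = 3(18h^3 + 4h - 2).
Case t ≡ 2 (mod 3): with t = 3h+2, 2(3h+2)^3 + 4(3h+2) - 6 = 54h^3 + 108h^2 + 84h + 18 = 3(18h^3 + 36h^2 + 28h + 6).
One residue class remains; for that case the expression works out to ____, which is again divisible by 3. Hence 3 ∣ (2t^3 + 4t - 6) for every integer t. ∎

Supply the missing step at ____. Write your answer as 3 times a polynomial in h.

3(18h^3 + 18h^2 + 10h)

Only t ≡ 1 (mod 3) is unaccounted for. Put t = 3h+1:
2(3h+1)^3 + 4(3h+1) - 6 expands to 54h^3 + 54h^2 + 30h,
and factoring out 3 leaves 3(18h^3 + 18h^2 + 10h).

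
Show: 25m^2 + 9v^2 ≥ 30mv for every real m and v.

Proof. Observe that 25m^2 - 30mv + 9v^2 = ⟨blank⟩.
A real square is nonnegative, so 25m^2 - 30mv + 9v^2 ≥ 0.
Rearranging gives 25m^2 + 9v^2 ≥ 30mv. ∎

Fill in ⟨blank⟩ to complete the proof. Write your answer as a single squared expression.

The leading and trailing coefficients are 5^2 and 3^2, and 30 = 2·5·3, so the trinomial is (5m - 3v)^2.
Hence 25m^2 - 30mv + 9v^2 ≥ 0.

(5m - 3v)^2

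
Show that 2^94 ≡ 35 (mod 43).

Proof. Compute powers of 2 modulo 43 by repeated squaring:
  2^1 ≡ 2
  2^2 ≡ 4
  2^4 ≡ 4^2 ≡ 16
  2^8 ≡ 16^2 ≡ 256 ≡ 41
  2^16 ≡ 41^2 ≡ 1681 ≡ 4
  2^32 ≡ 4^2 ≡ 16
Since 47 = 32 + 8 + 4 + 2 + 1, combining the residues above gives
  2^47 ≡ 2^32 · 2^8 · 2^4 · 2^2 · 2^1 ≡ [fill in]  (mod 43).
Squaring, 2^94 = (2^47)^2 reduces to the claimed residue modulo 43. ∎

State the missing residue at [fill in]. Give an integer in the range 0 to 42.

32

2^32 · 2^8 · 2^4 · 2^2 · 2^1 ≡ 16 · 41 · 16 · 4 · 2 = 83968.
83968 mod 43 = 32, so 2^47 ≡ 32 (mod 43).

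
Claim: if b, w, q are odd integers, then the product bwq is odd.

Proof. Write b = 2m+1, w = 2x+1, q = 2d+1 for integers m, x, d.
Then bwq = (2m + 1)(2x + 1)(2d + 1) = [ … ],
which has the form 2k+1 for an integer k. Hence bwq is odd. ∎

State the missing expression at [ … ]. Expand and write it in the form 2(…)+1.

2(4dmx + 2dm + 2dx + d + 2mx + m + x) + 1

(2m + 1)(2x + 1)(2d + 1) = 8dmx + 4dm + 4dx + 2d + 4mx + 2m + 2x + 1
= 2(4dmx + 2dm + 2dx + d + 2mx + m + x) + 1.
Since 4dmx + 2dm + 2dx + d + 2mx + m + x is an integer, the product is of the form 2k+1 for an integer k.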